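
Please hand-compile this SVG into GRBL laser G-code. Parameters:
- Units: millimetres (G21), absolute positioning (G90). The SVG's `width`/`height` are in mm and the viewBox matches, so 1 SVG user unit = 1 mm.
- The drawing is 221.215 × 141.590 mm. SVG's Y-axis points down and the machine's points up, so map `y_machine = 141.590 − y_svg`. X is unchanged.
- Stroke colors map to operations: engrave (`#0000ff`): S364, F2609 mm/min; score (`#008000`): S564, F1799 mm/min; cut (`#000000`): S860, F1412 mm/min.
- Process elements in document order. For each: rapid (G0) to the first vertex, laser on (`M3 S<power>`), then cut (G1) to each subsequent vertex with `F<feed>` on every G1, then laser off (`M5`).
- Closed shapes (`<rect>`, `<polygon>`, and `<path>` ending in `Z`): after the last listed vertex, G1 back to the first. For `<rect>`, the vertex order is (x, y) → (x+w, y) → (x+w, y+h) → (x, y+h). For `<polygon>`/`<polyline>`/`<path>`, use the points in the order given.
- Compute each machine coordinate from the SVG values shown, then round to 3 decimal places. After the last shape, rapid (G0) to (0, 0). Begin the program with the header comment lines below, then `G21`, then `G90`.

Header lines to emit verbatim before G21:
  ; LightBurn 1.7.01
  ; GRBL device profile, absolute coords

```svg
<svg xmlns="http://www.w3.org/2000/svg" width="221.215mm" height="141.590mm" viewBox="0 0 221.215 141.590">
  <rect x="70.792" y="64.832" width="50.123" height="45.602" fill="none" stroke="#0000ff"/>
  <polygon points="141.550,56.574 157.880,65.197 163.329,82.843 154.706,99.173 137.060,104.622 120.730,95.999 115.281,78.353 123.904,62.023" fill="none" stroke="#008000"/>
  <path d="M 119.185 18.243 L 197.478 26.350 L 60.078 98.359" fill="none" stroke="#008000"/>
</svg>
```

; LightBurn 1.7.01
; GRBL device profile, absolute coords
G21
G90
G0 X70.792 Y76.758
M3 S364
G1 X120.915 Y76.758 F2609
G1 X120.915 Y31.156 F2609
G1 X70.792 Y31.156 F2609
G1 X70.792 Y76.758 F2609
M5
G0 X141.550 Y85.016
M3 S564
G1 X157.880 Y76.393 F1799
G1 X163.329 Y58.747 F1799
G1 X154.706 Y42.417 F1799
G1 X137.060 Y36.968 F1799
G1 X120.730 Y45.591 F1799
G1 X115.281 Y63.237 F1799
G1 X123.904 Y79.567 F1799
G1 X141.550 Y85.016 F1799
M5
G0 X119.185 Y123.347
M3 S564
G1 X197.478 Y115.240 F1799
G1 X60.078 Y43.231 F1799
M5
G0 X0.000 Y0.000

1 u = 1 mm; y_m = 141.590 − y.

[1] `<rect>` rectangle, #0000ff→engrave S364 F2609: (70.792,76.758) → (120.915,76.758) → (120.915,31.156) → (70.792,31.156) → (70.792,76.758) (closed)

[2] `<polygon>` regular polygon, #008000→score S564 F1799: (141.550,85.016) → (157.880,76.393) → (163.329,58.747) → (154.706,42.417) → (137.060,36.968) → (120.730,45.591) → (115.281,63.237) → (123.904,79.567) → (141.550,85.016) (closed)

[3] `<path>` open polyline, #008000→score S564 F1799: (119.185,123.347) → (197.478,115.240) → (60.078,43.231)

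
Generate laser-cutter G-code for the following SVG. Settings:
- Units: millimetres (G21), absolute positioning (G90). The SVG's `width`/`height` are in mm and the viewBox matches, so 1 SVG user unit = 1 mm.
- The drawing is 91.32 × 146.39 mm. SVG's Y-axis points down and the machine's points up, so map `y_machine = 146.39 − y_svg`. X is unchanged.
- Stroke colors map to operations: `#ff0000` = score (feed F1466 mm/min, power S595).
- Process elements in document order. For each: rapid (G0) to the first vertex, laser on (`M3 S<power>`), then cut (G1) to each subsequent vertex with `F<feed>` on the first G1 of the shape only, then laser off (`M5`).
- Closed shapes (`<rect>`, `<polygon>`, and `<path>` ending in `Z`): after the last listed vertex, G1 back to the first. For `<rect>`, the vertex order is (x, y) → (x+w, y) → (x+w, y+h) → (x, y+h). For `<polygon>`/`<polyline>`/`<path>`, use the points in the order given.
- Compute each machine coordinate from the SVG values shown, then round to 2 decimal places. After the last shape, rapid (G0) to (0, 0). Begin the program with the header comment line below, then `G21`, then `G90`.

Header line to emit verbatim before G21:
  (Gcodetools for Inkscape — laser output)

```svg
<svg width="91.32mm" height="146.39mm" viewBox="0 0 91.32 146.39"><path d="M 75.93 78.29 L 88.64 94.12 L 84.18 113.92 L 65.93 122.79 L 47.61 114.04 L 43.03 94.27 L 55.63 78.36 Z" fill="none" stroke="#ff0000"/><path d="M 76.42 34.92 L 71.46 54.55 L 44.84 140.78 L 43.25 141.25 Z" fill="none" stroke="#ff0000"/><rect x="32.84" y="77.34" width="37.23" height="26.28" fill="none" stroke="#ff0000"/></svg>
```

viewBox `0 0 91.32 146.39` with mm width/height → 1 unit = 1 mm. Flip: y_m = 146.39 − y_svg.

**Shape 1** — `<path>` regular polygon, stroke `#ff0000` → score (S595, F1466). Machine vertices: (75.93,68.10) → (88.64,52.27) → (84.18,32.47) → (65.93,23.60) → (47.61,32.35) → (43.03,52.12) → (55.63,68.03) → (75.93,68.10). Closed: final G1 returns to the first vertex.

**Shape 2** — `<path>` closed polygon, stroke `#ff0000` → score (S595, F1466). Machine vertices: (76.42,111.47) → (71.46,91.84) → (44.84,5.61) → (43.25,5.14) → (76.42,111.47). Closed: final G1 returns to the first vertex.

**Shape 3** — `<rect>` rectangle, stroke `#ff0000` → score (S595, F1466). Machine vertices: (32.84,69.05) → (70.07,69.05) → (70.07,42.77) → (32.84,42.77) → (32.84,69.05). Closed: final G1 returns to the first vertex.

(Gcodetools for Inkscape — laser output)
G21
G90
G0 X75.93 Y68.10
M3 S595
G1 X88.64 Y52.27 F1466
G1 X84.18 Y32.47
G1 X65.93 Y23.60
G1 X47.61 Y32.35
G1 X43.03 Y52.12
G1 X55.63 Y68.03
G1 X75.93 Y68.10
M5
G0 X76.42 Y111.47
M3 S595
G1 X71.46 Y91.84 F1466
G1 X44.84 Y5.61
G1 X43.25 Y5.14
G1 X76.42 Y111.47
M5
G0 X32.84 Y69.05
M3 S595
G1 X70.07 Y69.05 F1466
G1 X70.07 Y42.77
G1 X32.84 Y42.77
G1 X32.84 Y69.05
M5
G0 X0.00 Y0.00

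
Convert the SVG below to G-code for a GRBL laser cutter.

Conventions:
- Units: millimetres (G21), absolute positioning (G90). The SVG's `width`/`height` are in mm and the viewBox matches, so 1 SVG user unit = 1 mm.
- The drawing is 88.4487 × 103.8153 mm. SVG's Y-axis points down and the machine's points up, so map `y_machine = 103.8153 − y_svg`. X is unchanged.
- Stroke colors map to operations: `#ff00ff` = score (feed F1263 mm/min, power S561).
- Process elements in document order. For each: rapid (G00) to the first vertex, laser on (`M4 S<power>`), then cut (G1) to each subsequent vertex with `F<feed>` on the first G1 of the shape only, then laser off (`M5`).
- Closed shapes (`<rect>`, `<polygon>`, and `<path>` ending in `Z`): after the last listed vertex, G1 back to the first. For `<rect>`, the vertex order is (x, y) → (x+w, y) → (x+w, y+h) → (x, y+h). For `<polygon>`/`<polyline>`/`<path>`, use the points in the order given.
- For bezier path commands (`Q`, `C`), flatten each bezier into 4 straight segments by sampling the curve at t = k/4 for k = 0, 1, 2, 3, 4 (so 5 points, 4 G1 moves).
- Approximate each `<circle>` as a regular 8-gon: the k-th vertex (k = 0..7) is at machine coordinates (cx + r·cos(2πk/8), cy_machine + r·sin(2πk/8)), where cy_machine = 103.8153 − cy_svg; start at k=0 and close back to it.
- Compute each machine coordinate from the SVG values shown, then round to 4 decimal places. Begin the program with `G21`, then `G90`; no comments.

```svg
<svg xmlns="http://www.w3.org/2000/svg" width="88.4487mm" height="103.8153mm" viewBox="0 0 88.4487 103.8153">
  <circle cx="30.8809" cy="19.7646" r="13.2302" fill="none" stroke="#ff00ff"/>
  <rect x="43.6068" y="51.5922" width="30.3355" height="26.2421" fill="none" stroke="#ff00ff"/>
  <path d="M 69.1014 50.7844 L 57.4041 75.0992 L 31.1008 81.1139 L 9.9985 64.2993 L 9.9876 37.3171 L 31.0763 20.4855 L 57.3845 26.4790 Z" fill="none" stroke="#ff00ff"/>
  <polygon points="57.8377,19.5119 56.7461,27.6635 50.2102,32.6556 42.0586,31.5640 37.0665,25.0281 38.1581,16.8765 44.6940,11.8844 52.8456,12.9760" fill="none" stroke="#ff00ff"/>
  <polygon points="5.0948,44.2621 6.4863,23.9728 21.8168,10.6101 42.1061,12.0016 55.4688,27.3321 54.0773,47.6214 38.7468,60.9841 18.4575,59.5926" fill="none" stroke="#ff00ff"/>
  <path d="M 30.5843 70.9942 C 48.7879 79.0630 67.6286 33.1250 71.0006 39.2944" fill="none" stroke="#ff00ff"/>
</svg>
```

G21
G90
G00 X44.1111 Y84.0507
M4 S561
G1 X40.2361 Y93.4059 F1263
G1 X30.8809 Y97.2809
G1 X21.5257 Y93.4059
G1 X17.6507 Y84.0507
G1 X21.5257 Y74.6955
G1 X30.8809 Y70.8205
G1 X40.2361 Y74.6955
G1 X44.1111 Y84.0507
M5
G00 X43.6068 Y52.2231
M4 S561
G1 X73.9423 Y52.2231 F1263
G1 X73.9423 Y25.9810
G1 X43.6068 Y25.9810
G1 X43.6068 Y52.2231
M5
G00 X69.1014 Y53.0309
M4 S561
G1 X57.4041 Y28.7161 F1263
G1 X31.1008 Y22.7014
G1 X9.9985 Y39.5160
G1 X9.9876 Y66.4982
G1 X31.0763 Y83.3298
G1 X57.3845 Y77.3363
G1 X69.1014 Y53.0309
M5
G00 X57.8377 Y84.3034
M4 S561
G1 X56.7461 Y76.1518 F1263
G1 X50.2102 Y71.1597
G1 X42.0586 Y72.2513
G1 X37.0665 Y78.7872
G1 X38.1581 Y86.9388
G1 X44.6940 Y91.9309
G1 X52.8456 Y90.8393
G1 X57.8377 Y84.3034
M5
G00 X5.0948 Y59.5532
M4 S561
G1 X6.4863 Y79.8425 F1263
G1 X21.8168 Y93.2052
G1 X42.1061 Y91.8137
G1 X55.4688 Y76.4832
G1 X54.0773 Y56.1939
G1 X38.7468 Y42.8312
G1 X18.4575 Y44.2227
G1 X5.0948 Y59.5532
M5
G00 X30.5843 Y32.8211
M4 S561
G1 X44.1048 Y35.2377 F1263
G1 X56.3543 Y47.9587
G1 X65.8229 Y61.0358
G1 X71.0006 Y64.5209
M5

viewBox `0 0 88.4487 103.8153` with mm width/height → 1 unit = 1 mm. Flip: y_m = 103.8153 − y_svg.

**Shape 1** — `<circle>` circle, stroke `#ff00ff` → score (S561, F1263). Machine vertices: (44.1111,84.0507) → (40.2361,93.4059) → (30.8809,97.2809) → (21.5257,93.4059) → (17.6507,84.0507) → (21.5257,74.6955) → (30.8809,70.8205) → (40.2361,74.6955) → (44.1111,84.0507). Closed: final G1 returns to the first vertex.

**Shape 2** — `<rect>` rectangle, stroke `#ff00ff` → score (S561, F1263). Machine vertices: (43.6068,52.2231) → (73.9423,52.2231) → (73.9423,25.9810) → (43.6068,25.9810) → (43.6068,52.2231). Closed: final G1 returns to the first vertex.

**Shape 3** — `<path>` regular polygon, stroke `#ff00ff` → score (S561, F1263). Machine vertices: (69.1014,53.0309) → (57.4041,28.7161) → (31.1008,22.7014) → (9.9985,39.5160) → (9.9876,66.4982) → (31.0763,83.3298) → (57.3845,77.3363) → (69.1014,53.0309). Closed: final G1 returns to the first vertex.

**Shape 4** — `<polygon>` regular polygon, stroke `#ff00ff` → score (S561, F1263). Machine vertices: (57.8377,84.3034) → (56.7461,76.1518) → (50.2102,71.1597) → (42.0586,72.2513) → (37.0665,78.7872) → (38.1581,86.9388) → (44.6940,91.9309) → (52.8456,90.8393) → (57.8377,84.3034). Closed: final G1 returns to the first vertex.

**Shape 5** — `<polygon>` regular polygon, stroke `#ff00ff` → score (S561, F1263). Machine vertices: (5.0948,59.5532) → (6.4863,79.8425) → (21.8168,93.2052) → (42.1061,91.8137) → (55.4688,76.4832) → (54.0773,56.1939) → (38.7468,42.8312) → (18.4575,44.2227) → (5.0948,59.5532). Closed: final G1 returns to the first vertex.

**Shape 6** — `<path>` cubic bezier, stroke `#ff00ff` → score (S561, F1263). Control points (SVG): P0=(30.5843,70.9942), P1=(48.7879,79.0630), P2=(67.6286,33.1250), P3=(71.0006,39.2944); sampled at t=k/4. Machine vertices: (30.5843,32.8211) → (44.1048,35.2377) → (56.3543,47.9587) → (65.8229,61.0358) → (71.0006,64.5209). Open path.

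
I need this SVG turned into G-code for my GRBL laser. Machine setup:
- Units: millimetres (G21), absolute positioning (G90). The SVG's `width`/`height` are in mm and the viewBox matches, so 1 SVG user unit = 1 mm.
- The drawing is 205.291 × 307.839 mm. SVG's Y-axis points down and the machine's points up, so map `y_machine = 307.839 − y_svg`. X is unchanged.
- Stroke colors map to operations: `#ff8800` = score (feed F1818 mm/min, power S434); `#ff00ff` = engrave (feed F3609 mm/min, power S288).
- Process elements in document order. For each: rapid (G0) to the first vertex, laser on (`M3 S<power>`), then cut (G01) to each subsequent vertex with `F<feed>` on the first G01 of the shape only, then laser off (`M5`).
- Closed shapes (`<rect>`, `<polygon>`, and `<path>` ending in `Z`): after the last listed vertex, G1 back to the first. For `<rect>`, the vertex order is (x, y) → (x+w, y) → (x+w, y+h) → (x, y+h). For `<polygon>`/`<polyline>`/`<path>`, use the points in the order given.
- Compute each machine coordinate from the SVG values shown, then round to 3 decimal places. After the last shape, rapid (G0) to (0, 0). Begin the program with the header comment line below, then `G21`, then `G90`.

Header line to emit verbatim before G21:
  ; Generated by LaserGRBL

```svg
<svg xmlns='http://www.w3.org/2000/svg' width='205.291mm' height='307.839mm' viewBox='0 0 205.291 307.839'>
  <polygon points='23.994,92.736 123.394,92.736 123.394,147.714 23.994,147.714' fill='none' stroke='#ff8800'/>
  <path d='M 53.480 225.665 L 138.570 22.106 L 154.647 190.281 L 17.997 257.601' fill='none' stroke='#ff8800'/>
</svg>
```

viewBox `0 0 205.291 307.839` with mm width/height → 1 unit = 1 mm. Flip: y_m = 307.839 − y_svg.

**Shape 1** — `<polygon>` rectangle, stroke `#ff8800` → score (S434, F1818). Machine vertices: (23.994,215.103) → (123.394,215.103) → (123.394,160.125) → (23.994,160.125) → (23.994,215.103). Closed: final G1 returns to the first vertex.

**Shape 2** — `<path>` open polyline, stroke `#ff8800` → score (S434, F1818). Machine vertices: (53.480,82.174) → (138.570,285.733) → (154.647,117.558) → (17.997,50.238). Open path.

; Generated by LaserGRBL
G21
G90
G0 X23.994 Y215.103
M3 S434
G01 X123.394 Y215.103 F1818
G01 X123.394 Y160.125
G01 X23.994 Y160.125
G01 X23.994 Y215.103
M5
G0 X53.480 Y82.174
M3 S434
G01 X138.570 Y285.733 F1818
G01 X154.647 Y117.558
G01 X17.997 Y50.238
M5
G0 X0.000 Y0.000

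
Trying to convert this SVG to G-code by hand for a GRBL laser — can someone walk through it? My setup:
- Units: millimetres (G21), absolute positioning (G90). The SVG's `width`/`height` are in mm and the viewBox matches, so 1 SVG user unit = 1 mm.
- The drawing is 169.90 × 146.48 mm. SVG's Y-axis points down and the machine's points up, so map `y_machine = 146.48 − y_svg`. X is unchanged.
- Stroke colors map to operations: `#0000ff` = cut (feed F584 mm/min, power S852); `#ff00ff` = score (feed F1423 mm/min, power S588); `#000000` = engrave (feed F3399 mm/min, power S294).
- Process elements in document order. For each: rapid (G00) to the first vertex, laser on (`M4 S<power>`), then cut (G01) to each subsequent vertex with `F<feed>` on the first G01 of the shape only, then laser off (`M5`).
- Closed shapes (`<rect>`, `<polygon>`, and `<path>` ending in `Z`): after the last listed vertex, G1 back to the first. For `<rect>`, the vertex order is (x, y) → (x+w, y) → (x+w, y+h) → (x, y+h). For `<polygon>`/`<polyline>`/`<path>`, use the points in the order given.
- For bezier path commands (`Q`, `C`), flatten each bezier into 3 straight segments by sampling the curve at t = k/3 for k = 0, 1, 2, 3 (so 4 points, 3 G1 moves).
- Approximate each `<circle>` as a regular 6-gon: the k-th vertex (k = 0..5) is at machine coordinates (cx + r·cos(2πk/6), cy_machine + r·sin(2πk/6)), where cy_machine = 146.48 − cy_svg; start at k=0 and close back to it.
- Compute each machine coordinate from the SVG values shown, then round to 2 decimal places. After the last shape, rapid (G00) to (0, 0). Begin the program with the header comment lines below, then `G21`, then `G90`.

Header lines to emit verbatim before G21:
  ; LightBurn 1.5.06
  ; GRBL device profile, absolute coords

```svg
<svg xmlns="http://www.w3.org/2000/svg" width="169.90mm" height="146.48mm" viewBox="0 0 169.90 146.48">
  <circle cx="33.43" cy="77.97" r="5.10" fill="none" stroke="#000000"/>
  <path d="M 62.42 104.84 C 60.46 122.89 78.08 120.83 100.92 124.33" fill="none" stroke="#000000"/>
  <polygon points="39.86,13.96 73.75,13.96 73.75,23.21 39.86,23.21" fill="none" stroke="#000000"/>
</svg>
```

; LightBurn 1.5.06
; GRBL device profile, absolute coords
G21
G90
G00 X38.53 Y68.51
M4 S294
G01 X35.98 Y72.93 F3399
G01 X30.88 Y72.93
G01 X28.33 Y68.51
G01 X30.88 Y64.09
G01 X35.98 Y64.09
G01 X38.53 Y68.51
M5
G00 X62.42 Y41.64
M4 S294
G01 X66.45 Y29.34 F3399
G01 X80.35 Y24.75
G01 X100.92 Y22.15
M5
G00 X39.86 Y132.52
M4 S294
G01 X73.75 Y132.52 F3399
G01 X73.75 Y123.27
G01 X39.86 Y123.27
G01 X39.86 Y132.52
M5
G00 X0.00 Y0.00

Since the viewBox matches the mm dimensions, user units are millimetres directly. The only transform is the Y-flip y_m = 146.48 − y_svg.

Shape 1 is a circle drawn with `<circle>`. Its stroke #000000 means engrave at S294, F3399. After flipping Y the toolpath is (38.53,68.51) → (35.98,72.93) → (30.88,72.93) → (28.33,68.51) → (30.88,64.09) → (35.98,64.09) → (38.53,68.51), returning to the start.

Shape 2 is a cubic bezier drawn with `<path>`. Its stroke #000000 means engrave at S294, F3399. After flipping Y the toolpath is (62.42,41.64) → (66.45,29.34) → (80.35,24.75) → (100.92,22.15).

Shape 3 is a rectangle drawn with `<polygon>`. Its stroke #000000 means engrave at S294, F3399. After flipping Y the toolpath is (39.86,132.52) → (73.75,132.52) → (73.75,123.27) → (39.86,123.27) → (39.86,132.52), returning to the start.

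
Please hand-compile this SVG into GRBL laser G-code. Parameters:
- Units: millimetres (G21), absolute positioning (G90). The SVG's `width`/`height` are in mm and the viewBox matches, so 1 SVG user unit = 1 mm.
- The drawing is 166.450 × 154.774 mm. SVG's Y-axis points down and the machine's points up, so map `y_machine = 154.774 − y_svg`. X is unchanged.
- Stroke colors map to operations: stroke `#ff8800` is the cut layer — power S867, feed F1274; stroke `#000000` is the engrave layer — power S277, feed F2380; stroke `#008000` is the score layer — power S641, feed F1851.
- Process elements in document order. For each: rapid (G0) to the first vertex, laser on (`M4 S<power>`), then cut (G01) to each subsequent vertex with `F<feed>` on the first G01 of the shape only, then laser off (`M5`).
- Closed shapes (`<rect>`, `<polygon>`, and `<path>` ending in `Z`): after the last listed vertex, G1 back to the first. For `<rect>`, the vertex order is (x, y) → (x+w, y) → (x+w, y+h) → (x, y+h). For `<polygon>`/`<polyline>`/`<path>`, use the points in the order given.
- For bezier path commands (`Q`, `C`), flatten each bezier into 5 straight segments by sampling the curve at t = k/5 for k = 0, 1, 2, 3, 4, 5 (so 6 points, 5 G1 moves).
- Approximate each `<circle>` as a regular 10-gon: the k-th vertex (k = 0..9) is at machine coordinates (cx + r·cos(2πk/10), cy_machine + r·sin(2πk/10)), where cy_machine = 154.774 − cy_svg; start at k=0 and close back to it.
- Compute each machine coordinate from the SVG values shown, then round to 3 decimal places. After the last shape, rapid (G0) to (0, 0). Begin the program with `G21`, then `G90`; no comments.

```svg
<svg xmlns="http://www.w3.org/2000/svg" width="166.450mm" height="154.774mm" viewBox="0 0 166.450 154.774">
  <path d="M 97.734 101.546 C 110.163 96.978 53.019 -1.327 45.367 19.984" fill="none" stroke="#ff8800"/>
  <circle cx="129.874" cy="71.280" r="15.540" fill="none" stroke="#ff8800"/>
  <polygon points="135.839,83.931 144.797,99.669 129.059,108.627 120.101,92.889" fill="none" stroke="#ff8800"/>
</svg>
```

viewBox `0 0 166.450 154.774` with mm width/height → 1 unit = 1 mm. Flip: y_m = 154.774 − y_svg.

**Shape 1** — `<path>` cubic bezier, stroke `#ff8800` → cut (S867, F1274). Control points (SVG): P0=(97.734,101.546), P1=(110.163,96.978), P2=(53.019,-1.327), P3=(45.367,19.984); sampled at t=k/5. Machine vertices: (97.734,53.228) → (97.795,65.510) → (86.874,90.049) → (70.685,116.602) → (54.945,134.930) → (45.367,134.790). Open path.

**Shape 2** — `<circle>` circle, stroke `#ff8800` → cut (S867, F1274). Machine vertices: (145.414,83.494) → (142.446,92.628) → (134.676,98.273) → (125.072,98.273) → (117.302,92.628) → (114.334,83.494) → (117.302,74.360) → (125.072,68.715) → (134.676,68.715) → (142.446,74.360) → (145.414,83.494). Closed: final G1 returns to the first vertex.

**Shape 3** — `<polygon>` regular polygon, stroke `#ff8800` → cut (S867, F1274). Machine vertices: (135.839,70.843) → (144.797,55.105) → (129.059,46.147) → (120.101,61.885) → (135.839,70.843). Closed: final G1 returns to the first vertex.

G21
G90
G0 X97.734 Y53.228
M4 S867
G01 X97.795 Y65.510 F1274
G01 X86.874 Y90.049
G01 X70.685 Y116.602
G01 X54.945 Y134.930
G01 X45.367 Y134.790
M5
G0 X145.414 Y83.494
M4 S867
G01 X142.446 Y92.628 F1274
G01 X134.676 Y98.273
G01 X125.072 Y98.273
G01 X117.302 Y92.628
G01 X114.334 Y83.494
G01 X117.302 Y74.360
G01 X125.072 Y68.715
G01 X134.676 Y68.715
G01 X142.446 Y74.360
G01 X145.414 Y83.494
M5
G0 X135.839 Y70.843
M4 S867
G01 X144.797 Y55.105 F1274
G01 X129.059 Y46.147
G01 X120.101 Y61.885
G01 X135.839 Y70.843
M5
G0 X0.000 Y0.000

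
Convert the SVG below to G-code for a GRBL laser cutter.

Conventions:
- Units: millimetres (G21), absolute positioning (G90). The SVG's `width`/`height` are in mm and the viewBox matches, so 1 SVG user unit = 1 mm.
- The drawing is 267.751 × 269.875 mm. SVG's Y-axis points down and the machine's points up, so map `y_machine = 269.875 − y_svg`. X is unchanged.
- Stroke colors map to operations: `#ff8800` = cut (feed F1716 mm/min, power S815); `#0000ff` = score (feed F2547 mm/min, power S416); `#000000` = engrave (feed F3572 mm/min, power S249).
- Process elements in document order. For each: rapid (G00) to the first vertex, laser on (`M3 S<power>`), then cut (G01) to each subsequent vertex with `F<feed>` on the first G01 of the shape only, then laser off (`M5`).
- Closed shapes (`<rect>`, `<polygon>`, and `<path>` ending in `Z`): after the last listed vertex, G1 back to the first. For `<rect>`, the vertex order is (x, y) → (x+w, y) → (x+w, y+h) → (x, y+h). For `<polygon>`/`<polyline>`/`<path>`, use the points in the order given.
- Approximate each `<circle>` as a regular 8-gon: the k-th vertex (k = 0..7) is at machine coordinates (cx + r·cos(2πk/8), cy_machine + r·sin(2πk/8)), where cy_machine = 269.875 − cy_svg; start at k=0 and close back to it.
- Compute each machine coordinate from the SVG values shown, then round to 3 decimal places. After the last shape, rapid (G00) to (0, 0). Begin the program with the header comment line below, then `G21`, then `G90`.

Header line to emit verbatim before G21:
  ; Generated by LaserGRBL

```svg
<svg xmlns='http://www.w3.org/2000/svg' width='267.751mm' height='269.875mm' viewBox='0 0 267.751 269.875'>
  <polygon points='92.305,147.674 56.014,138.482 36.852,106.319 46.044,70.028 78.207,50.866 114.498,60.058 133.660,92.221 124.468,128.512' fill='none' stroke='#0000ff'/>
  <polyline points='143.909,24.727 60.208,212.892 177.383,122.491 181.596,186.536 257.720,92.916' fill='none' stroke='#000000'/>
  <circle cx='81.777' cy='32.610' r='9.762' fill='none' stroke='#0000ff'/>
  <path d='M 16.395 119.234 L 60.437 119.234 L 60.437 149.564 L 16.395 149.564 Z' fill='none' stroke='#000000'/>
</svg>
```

; Generated by LaserGRBL
G21
G90
G00 X92.305 Y122.201
M3 S416
G01 X56.014 Y131.393 F2547
G01 X36.852 Y163.556
G01 X46.044 Y199.847
G01 X78.207 Y219.009
G01 X114.498 Y209.817
G01 X133.660 Y177.654
G01 X124.468 Y141.363
G01 X92.305 Y122.201
M5
G00 X143.909 Y245.148
M3 S249
G01 X60.208 Y56.983 F3572
G01 X177.383 Y147.384
G01 X181.596 Y83.339
G01 X257.720 Y176.959
M5
G00 X91.539 Y237.265
M3 S416
G01 X88.680 Y244.168 F2547
G01 X81.777 Y247.027
G01 X74.874 Y244.168
G01 X72.015 Y237.265
G01 X74.874 Y230.362
G01 X81.777 Y227.503
G01 X88.680 Y230.362
G01 X91.539 Y237.265
M5
G00 X16.395 Y150.641
M3 S249
G01 X60.437 Y150.641 F3572
G01 X60.437 Y120.311
G01 X16.395 Y120.311
G01 X16.395 Y150.641
M5
G00 X0.000 Y0.000

Since the viewBox matches the mm dimensions, user units are millimetres directly. The only transform is the Y-flip y_m = 269.875 − y_svg.

Shape 1 is a regular polygon drawn with `<polygon>`. Its stroke #0000ff means score at S416, F2547. After flipping Y the toolpath is (92.305,122.201) → (56.014,131.393) → (36.852,163.556) → (46.044,199.847) → (78.207,219.009) → (114.498,209.817) → (133.660,177.654) → (124.468,141.363) → (92.305,122.201), returning to the start.

Shape 2 is a open polyline drawn with `<polyline>`. Its stroke #000000 means engrave at S249, F3572. After flipping Y the toolpath is (143.909,245.148) → (60.208,56.983) → (177.383,147.384) → (181.596,83.339) → (257.720,176.959).

Shape 3 is a circle drawn with `<circle>`. Its stroke #0000ff means score at S416, F2547. After flipping Y the toolpath is (91.539,237.265) → (88.680,244.168) → (81.777,247.027) → (74.874,244.168) → (72.015,237.265) → (74.874,230.362) → (81.777,227.503) → (88.680,230.362) → (91.539,237.265), returning to the start.

Shape 4 is a rectangle drawn with `<path>`. Its stroke #000000 means engrave at S249, F3572. After flipping Y the toolpath is (16.395,150.641) → (60.437,150.641) → (60.437,120.311) → (16.395,120.311) → (16.395,150.641), returning to the start.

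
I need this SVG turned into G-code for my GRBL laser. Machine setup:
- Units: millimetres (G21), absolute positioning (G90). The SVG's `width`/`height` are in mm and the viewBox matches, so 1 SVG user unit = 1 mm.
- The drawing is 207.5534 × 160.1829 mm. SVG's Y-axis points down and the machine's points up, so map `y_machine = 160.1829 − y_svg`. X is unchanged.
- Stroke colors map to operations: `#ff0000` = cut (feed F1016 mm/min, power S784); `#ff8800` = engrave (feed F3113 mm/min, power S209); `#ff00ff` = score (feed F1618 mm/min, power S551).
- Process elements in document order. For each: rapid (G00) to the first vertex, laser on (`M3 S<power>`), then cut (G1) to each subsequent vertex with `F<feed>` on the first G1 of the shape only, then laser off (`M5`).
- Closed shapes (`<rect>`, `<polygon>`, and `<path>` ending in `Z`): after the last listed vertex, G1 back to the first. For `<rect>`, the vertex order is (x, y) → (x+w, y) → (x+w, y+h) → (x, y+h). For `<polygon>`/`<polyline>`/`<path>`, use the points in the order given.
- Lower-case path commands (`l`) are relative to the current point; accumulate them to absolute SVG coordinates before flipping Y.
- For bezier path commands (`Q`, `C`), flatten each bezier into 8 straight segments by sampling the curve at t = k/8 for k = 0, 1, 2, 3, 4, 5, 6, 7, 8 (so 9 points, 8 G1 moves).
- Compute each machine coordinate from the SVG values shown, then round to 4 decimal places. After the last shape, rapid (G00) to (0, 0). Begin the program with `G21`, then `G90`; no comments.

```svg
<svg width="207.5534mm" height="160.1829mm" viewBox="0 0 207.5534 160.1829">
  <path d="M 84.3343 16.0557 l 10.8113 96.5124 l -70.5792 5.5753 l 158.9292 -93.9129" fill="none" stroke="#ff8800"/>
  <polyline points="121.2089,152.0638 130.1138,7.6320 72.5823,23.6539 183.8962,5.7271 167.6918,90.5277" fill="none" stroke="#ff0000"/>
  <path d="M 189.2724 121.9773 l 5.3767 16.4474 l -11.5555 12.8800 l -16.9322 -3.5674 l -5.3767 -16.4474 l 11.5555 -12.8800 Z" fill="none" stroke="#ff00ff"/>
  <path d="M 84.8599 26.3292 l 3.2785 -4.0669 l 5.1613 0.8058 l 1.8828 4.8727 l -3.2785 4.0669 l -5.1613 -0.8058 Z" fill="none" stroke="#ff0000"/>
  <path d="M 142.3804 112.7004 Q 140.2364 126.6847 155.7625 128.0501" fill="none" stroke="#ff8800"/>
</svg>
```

G21
G90
G00 X84.3343 Y144.1272
M3 S209
G1 X95.1456 Y47.6148 F3113
G1 X24.5664 Y42.0395
G1 X183.4956 Y135.9524
M5
G00 X121.2089 Y8.1191
M3 S784
G1 X130.1138 Y152.5509 F1016
G1 X72.5823 Y136.5290
G1 X183.8962 Y154.4558
G1 X167.6918 Y69.6552
M5
G00 X189.2724 Y38.2056
M3 S551
G1 X194.6491 Y21.7582 F1618
G1 X183.0936 Y8.8782
G1 X166.1614 Y12.4456
G1 X160.7847 Y28.8930
G1 X172.3402 Y41.7730
G1 X189.2724 Y38.2056
M5
G00 X84.8599 Y133.8537
M3 S784
G1 X88.1384 Y137.9206 F1016
G1 X93.2997 Y137.1148
G1 X95.1825 Y132.2421
G1 X91.9040 Y128.1752
G1 X86.7427 Y128.9810
G1 X84.8599 Y133.8537
M5
G00 X142.3804 Y47.4825
M3 S209
G1 X142.1205 Y44.1836 F3113
G1 X142.4128 Y41.2790
G1 X143.2573 Y38.7688
G1 X144.6539 Y36.6529
G1 X146.6028 Y34.9314
G1 X149.1038 Y33.6042
G1 X152.1571 Y32.6713
G1 X155.7625 Y32.1328
M5
G00 X0.0000 Y0.0000

1 u = 1 mm; y_m = 160.1829 − y.

[1] `<path>` open polyline, #ff8800→engrave S209 F3113: (84.3343,144.1272) → (95.1456,47.6148) → (24.5664,42.0395) → (183.4956,135.9524)

[2] `<polyline>` open polyline, #ff0000→cut S784 F1016: (121.2089,8.1191) → (130.1138,152.5509) → (72.5823,136.5290) → (183.8962,154.4558) → (167.6918,69.6552)

[3] `<path>` regular polygon, #ff00ff→score S551 F1618: (189.2724,38.2056) → (194.6491,21.7582) → (183.0936,8.8782) → (166.1614,12.4456) → (160.7847,28.8930) → (172.3402,41.7730) → (189.2724,38.2056) (closed)

[4] `<path>` regular polygon, #ff0000→cut S784 F1016: (84.8599,133.8537) → (88.1384,137.9206) → (93.2997,137.1148) → (95.1825,132.2421) → (91.9040,128.1752) → (86.7427,128.9810) → (84.8599,133.8537) (closed)

[5] `<path>` quadratic bezier, #ff8800→engrave S209 F3113: (142.3804,47.4825) → (142.1205,44.1836) → (142.4128,41.2790) → (143.2573,38.7688) → (144.6539,36.6529) → (146.6028,34.9314) → (149.1038,33.6042) → (152.1571,32.6713) → (155.7625,32.1328)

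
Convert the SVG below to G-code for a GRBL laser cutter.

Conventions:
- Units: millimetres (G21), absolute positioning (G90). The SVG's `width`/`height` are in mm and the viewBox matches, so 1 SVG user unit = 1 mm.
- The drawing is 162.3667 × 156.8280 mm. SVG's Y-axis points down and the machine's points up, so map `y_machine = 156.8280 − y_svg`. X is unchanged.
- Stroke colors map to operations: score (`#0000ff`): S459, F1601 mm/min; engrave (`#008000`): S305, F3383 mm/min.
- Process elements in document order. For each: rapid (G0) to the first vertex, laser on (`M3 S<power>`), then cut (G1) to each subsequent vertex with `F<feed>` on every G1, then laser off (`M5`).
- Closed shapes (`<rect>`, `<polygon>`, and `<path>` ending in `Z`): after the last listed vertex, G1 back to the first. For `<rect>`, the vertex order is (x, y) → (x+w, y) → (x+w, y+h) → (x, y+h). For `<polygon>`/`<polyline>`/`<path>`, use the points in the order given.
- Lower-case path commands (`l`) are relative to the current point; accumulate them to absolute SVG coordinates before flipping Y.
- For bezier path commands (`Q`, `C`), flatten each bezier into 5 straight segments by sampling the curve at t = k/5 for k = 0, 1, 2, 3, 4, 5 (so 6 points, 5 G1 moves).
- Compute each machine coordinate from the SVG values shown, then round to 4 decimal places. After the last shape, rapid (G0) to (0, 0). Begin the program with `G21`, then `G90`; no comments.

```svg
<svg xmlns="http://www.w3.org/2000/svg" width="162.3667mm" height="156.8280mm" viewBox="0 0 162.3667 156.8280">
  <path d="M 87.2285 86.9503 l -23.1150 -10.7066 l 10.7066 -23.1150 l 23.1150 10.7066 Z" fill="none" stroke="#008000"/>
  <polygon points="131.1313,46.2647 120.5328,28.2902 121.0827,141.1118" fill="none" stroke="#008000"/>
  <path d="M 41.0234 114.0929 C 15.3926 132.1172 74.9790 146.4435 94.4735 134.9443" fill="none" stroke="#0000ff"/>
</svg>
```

Since the viewBox matches the mm dimensions, user units are millimetres directly. The only transform is the Y-flip y_m = 156.8280 − y_svg.

Shape 1 is a regular polygon drawn with `<path>`. Its stroke #008000 means engrave at S305, F3383. After flipping Y the toolpath is (87.2285,69.8777) → (64.1135,80.5843) → (74.8201,103.6993) → (97.9351,92.9927) → (87.2285,69.8777), returning to the start.

Shape 2 is a closed polygon drawn with `<polygon>`. Its stroke #008000 means engrave at S305, F3383. After flipping Y the toolpath is (131.1313,110.5633) → (120.5328,128.5378) → (121.0827,15.7162) → (131.1313,110.5633), returning to the start.

Shape 3 is a cubic bezier drawn with `<path>`. Its stroke #0000ff means score at S459, F1601. After flipping Y the toolpath is (41.0234,42.7351) → (34.8685,32.5413) → (43.1509,24.2971) → (59.8558,19.0647) → (78.9682,17.9062) → (94.4735,21.8837).

G21
G90
G0 X87.2285 Y69.8777
M3 S305
G1 X64.1135 Y80.5843 F3383
G1 X74.8201 Y103.6993 F3383
G1 X97.9351 Y92.9927 F3383
G1 X87.2285 Y69.8777 F3383
M5
G0 X131.1313 Y110.5633
M3 S305
G1 X120.5328 Y128.5378 F3383
G1 X121.0827 Y15.7162 F3383
G1 X131.1313 Y110.5633 F3383
M5
G0 X41.0234 Y42.7351
M3 S459
G1 X34.8685 Y32.5413 F1601
G1 X43.1509 Y24.2971 F1601
G1 X59.8558 Y19.0647 F1601
G1 X78.9682 Y17.9062 F1601
G1 X94.4735 Y21.8837 F1601
M5
G0 X0.0000 Y0.0000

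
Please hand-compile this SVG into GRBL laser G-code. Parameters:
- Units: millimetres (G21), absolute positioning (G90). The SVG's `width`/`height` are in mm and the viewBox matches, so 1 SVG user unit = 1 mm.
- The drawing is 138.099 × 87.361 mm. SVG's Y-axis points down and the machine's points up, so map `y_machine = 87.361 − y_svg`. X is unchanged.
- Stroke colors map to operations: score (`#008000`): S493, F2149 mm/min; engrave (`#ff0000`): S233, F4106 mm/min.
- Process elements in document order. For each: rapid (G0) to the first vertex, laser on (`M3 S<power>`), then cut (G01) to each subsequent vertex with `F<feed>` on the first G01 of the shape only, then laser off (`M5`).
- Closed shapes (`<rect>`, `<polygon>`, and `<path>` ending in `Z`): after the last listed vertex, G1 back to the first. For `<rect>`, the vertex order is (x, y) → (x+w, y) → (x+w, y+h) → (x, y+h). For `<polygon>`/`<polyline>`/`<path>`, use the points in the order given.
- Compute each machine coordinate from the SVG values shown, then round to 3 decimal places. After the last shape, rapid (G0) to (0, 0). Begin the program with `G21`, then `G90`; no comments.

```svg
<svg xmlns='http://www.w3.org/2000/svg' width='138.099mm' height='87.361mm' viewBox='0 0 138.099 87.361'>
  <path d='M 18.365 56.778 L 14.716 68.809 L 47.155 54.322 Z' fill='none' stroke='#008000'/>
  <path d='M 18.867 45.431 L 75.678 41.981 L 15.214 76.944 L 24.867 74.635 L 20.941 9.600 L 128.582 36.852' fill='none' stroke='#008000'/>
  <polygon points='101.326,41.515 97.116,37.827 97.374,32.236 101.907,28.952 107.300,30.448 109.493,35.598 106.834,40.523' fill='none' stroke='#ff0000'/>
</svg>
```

Since the viewBox matches the mm dimensions, user units are millimetres directly. The only transform is the Y-flip y_m = 87.361 − y_svg.

Shape 1 is a closed polygon drawn with `<path>`. Its stroke #008000 means score at S493, F2149. After flipping Y the toolpath is (18.365,30.583) → (14.716,18.552) → (47.155,33.039) → (18.365,30.583), returning to the start.

Shape 2 is a open polyline drawn with `<path>`. Its stroke #008000 means score at S493, F2149. After flipping Y the toolpath is (18.867,41.930) → (75.678,45.380) → (15.214,10.417) → (24.867,12.726) → (20.941,77.761) → (128.582,50.509).

Shape 3 is a regular polygon drawn with `<polygon>`. Its stroke #ff0000 means engrave at S233, F4106. After flipping Y the toolpath is (101.326,45.846) → (97.116,49.534) → (97.374,55.125) → (101.907,58.409) → (107.300,56.913) → (109.493,51.763) → (106.834,46.838) → (101.326,45.846), returning to the start.

G21
G90
G0 X18.365 Y30.583
M3 S493
G01 X14.716 Y18.552 F2149
G01 X47.155 Y33.039
G01 X18.365 Y30.583
M5
G0 X18.867 Y41.930
M3 S493
G01 X75.678 Y45.380 F2149
G01 X15.214 Y10.417
G01 X24.867 Y12.726
G01 X20.941 Y77.761
G01 X128.582 Y50.509
M5
G0 X101.326 Y45.846
M3 S233
G01 X97.116 Y49.534 F4106
G01 X97.374 Y55.125
G01 X101.907 Y58.409
G01 X107.300 Y56.913
G01 X109.493 Y51.763
G01 X106.834 Y46.838
G01 X101.326 Y45.846
M5
G0 X0.000 Y0.000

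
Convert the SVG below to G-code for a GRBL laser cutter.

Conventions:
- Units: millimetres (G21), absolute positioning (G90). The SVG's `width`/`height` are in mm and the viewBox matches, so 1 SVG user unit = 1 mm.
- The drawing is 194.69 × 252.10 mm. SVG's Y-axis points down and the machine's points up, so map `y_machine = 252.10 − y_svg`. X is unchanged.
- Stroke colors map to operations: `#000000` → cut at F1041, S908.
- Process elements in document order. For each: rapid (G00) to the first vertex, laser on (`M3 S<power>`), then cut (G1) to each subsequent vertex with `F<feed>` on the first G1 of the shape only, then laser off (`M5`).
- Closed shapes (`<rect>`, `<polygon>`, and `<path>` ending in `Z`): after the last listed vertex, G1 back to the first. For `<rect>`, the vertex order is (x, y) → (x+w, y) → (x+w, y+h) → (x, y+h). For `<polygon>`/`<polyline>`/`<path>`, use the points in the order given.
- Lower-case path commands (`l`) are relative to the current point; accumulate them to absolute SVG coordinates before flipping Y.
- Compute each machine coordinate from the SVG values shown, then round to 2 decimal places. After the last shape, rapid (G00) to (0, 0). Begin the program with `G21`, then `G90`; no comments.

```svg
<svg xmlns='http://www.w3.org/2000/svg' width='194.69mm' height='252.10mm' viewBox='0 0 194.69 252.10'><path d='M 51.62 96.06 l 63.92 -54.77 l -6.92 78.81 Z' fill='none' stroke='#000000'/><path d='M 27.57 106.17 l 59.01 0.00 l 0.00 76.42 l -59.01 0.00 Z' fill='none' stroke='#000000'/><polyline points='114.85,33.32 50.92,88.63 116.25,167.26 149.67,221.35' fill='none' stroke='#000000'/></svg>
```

Since the viewBox matches the mm dimensions, user units are millimetres directly. The only transform is the Y-flip y_m = 252.10 − y_svg.

Shape 1 is a closed polygon drawn with `<path>`. Its stroke #000000 means cut at S908, F1041. After flipping Y the toolpath is (51.62,156.04) → (115.54,210.81) → (108.62,132.00) → (51.62,156.04), returning to the start.

Shape 2 is a rectangle drawn with `<path>`. Its stroke #000000 means cut at S908, F1041. After flipping Y the toolpath is (27.57,145.93) → (86.58,145.93) → (86.58,69.51) → (27.57,69.51) → (27.57,145.93), returning to the start.

Shape 3 is a open polyline drawn with `<polyline>`. Its stroke #000000 means cut at S908, F1041. After flipping Y the toolpath is (114.85,218.78) → (50.92,163.47) → (116.25,84.84) → (149.67,30.75).

G21
G90
G00 X51.62 Y156.04
M3 S908
G1 X115.54 Y210.81 F1041
G1 X108.62 Y132.00
G1 X51.62 Y156.04
M5
G00 X27.57 Y145.93
M3 S908
G1 X86.58 Y145.93 F1041
G1 X86.58 Y69.51
G1 X27.57 Y69.51
G1 X27.57 Y145.93
M5
G00 X114.85 Y218.78
M3 S908
G1 X50.92 Y163.47 F1041
G1 X116.25 Y84.84
G1 X149.67 Y30.75
M5
G00 X0.00 Y0.00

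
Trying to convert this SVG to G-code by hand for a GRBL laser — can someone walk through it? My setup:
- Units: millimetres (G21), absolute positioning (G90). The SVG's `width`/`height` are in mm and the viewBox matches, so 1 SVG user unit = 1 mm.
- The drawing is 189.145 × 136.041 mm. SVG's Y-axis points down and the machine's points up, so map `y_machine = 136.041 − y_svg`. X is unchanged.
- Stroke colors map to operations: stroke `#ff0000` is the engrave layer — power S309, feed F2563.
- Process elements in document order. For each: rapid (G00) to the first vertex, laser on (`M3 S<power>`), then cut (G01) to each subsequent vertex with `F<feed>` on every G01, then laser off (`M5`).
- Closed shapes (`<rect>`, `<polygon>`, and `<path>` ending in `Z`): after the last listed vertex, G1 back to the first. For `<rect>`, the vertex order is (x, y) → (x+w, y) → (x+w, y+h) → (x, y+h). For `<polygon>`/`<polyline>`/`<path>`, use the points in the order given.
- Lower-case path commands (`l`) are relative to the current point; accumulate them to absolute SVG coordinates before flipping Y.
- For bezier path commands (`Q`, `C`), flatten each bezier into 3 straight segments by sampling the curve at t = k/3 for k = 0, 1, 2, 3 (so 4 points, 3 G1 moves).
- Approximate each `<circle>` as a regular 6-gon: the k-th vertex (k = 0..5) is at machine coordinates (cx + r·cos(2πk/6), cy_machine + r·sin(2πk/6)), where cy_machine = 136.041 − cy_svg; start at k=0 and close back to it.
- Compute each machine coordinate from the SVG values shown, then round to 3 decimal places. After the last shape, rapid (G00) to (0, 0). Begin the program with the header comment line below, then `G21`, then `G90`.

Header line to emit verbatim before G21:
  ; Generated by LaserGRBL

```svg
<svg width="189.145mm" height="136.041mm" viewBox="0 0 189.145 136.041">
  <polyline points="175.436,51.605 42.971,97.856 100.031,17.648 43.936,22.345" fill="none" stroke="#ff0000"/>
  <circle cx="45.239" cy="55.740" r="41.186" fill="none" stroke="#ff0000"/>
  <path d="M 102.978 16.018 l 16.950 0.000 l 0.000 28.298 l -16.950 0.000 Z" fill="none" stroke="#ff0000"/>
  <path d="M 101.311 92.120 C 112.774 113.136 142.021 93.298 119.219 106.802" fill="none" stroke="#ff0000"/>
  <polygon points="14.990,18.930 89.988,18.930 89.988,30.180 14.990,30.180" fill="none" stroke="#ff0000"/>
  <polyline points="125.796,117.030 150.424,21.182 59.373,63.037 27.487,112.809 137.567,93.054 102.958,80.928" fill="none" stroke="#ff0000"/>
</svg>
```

; Generated by LaserGRBL
G21
G90
G00 X175.436 Y84.436
M3 S309
G01 X42.971 Y38.185 F2563
G01 X100.031 Y118.393 F2563
G01 X43.936 Y113.696 F2563
M5
G00 X86.425 Y80.301
M3 S309
G01 X65.832 Y115.969 F2563
G01 X24.646 Y115.969 F2563
G01 X4.053 Y80.301 F2563
G01 X24.646 Y44.633 F2563
G01 X65.832 Y44.633 F2563
G01 X86.425 Y80.301 F2563
M5
G00 X102.978 Y120.023
M3 S309
G01 X119.928 Y120.023 F2563
G01 X119.928 Y91.725 F2563
G01 X102.978 Y91.725 F2563
G01 X102.978 Y120.023 F2563
M5
G00 X101.311 Y43.921
M3 S309
G01 X116.116 Y33.775 F2563
G01 X127.258 Y34.377 F2563
G01 X119.219 Y29.239 F2563
M5
G00 X14.990 Y117.111
M3 S309
G01 X89.988 Y117.111 F2563
G01 X89.988 Y105.861 F2563
G01 X14.990 Y105.861 F2563
G01 X14.990 Y117.111 F2563
M5
G00 X125.796 Y19.011
M3 S309
G01 X150.424 Y114.859 F2563
G01 X59.373 Y73.004 F2563
G01 X27.487 Y23.232 F2563
G01 X137.567 Y42.987 F2563
G01 X102.958 Y55.113 F2563
M5
G00 X0.000 Y0.000

Since the viewBox matches the mm dimensions, user units are millimetres directly. The only transform is the Y-flip y_m = 136.041 − y_svg.

Shape 1 is a open polyline drawn with `<polyline>`. Its stroke #ff0000 means engrave at S309, F2563. After flipping Y the toolpath is (175.436,84.436) → (42.971,38.185) → (100.031,118.393) → (43.936,113.696).

Shape 2 is a circle drawn with `<circle>`. Its stroke #ff0000 means engrave at S309, F2563. After flipping Y the toolpath is (86.425,80.301) → (65.832,115.969) → (24.646,115.969) → (4.053,80.301) → (24.646,44.633) → (65.832,44.633) → (86.425,80.301), returning to the start.

Shape 3 is a rectangle drawn with `<path>`. Its stroke #ff0000 means engrave at S309, F2563. After flipping Y the toolpath is (102.978,120.023) → (119.928,120.023) → (119.928,91.725) → (102.978,91.725) → (102.978,120.023), returning to the start.

Shape 4 is a cubic bezier drawn with `<path>`. Its stroke #ff0000 means engrave at S309, F2563. After flipping Y the toolpath is (101.311,43.921) → (116.116,33.775) → (127.258,34.377) → (119.219,29.239).

Shape 5 is a rectangle drawn with `<polygon>`. Its stroke #ff0000 means engrave at S309, F2563. After flipping Y the toolpath is (14.990,117.111) → (89.988,117.111) → (89.988,105.861) → (14.990,105.861) → (14.990,117.111), returning to the start.

Shape 6 is a open polyline drawn with `<polyline>`. Its stroke #ff0000 means engrave at S309, F2563. After flipping Y the toolpath is (125.796,19.011) → (150.424,114.859) → (59.373,73.004) → (27.487,23.232) → (137.567,42.987) → (102.958,55.113).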